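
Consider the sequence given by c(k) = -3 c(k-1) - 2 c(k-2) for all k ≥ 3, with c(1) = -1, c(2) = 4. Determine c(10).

1534

c(3) = -3·4 - 2·(-1) = -10
c(4) = -3·(-10) - 2·4 = 22
c(5) = -3·22 - 2·(-10) = -46
c(6) = -3·(-46) - 2·22 = 94
c(7) = -3·94 - 2·(-46) = -190
c(8) = -3·(-190) - 2·94 = 382
c(9) = -3·382 - 2·(-190) = -766
c(10) = -3·(-766) - 2·382 = 1534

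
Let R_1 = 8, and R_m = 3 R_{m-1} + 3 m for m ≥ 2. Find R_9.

R_2 = 3·8 + 6 = 30
R_3 = 3·30 + 9 = 99
R_4 = 3·99 + 12 = 309
R_5 = 3·309 + 15 = 942
R_6 = 3·942 + 18 = 2844
R_7 = 3·2844 + 21 = 8553
R_8 = 3·8553 + 24 = 25683
R_9 = 3·25683 + 27 = 77076

77076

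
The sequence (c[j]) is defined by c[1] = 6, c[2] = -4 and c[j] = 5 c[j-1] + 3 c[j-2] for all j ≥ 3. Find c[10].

c[3] = 5·(-4) + 3·6 = -2
c[4] = 5·(-2) + 3·(-4) = -22
c[5] = 5·(-22) + 3·(-2) = -116
c[6] = 5·(-116) + 3·(-22) = -646
c[7] = 5·(-646) + 3·(-116) = -3578
c[8] = 5·(-3578) + 3·(-646) = -19828
c[9] = 5·(-19828) + 3·(-3578) = -109874
c[10] = 5·(-109874) + 3·(-19828) = -608854

-608854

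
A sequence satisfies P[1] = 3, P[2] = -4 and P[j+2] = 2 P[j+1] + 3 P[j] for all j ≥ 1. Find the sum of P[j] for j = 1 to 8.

P[3] = 2·(-4) + 3·3 = 1
P[4] = 2·1 + 3·(-4) = -10
P[5] = 2·(-10) + 3·1 = -17
P[6] = 2·(-17) + 3·(-10) = -64
P[7] = 2·(-64) + 3·(-17) = -179
P[8] = 2·(-179) + 3·(-64) = -550
Sum = 3 + (-4) + 1 + (-10) + (-17) + (-64) + (-179) + (-550) = -820

-820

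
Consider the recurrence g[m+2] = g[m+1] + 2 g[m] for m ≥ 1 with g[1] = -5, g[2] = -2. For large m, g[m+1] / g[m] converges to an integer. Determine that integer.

2

The characteristic equation is r^2 - r - 2 = 0, which factors as (r - 2)(r + 1) = 0.
So the roots are 2 and -1. Since |2| > |-1| and the coefficient of 2^m is non-zero, the ratio tends to 2.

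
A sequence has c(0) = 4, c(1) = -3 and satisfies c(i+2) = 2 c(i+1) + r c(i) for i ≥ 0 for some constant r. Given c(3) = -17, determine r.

c(2) = -6 + 4r
c(3) = -12 + 5r
So -12 + 5r = -17, giving r = -1.

-1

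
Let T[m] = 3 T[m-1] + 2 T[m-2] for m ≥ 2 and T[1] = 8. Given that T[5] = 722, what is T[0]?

-5

Let T[0] = x.
T[2] = 24 + 2x
T[3] = 88 + 6x
T[4] = 312 + 22x
T[5] = 1112 + 78x
So 1112 + 78x = 722, giving x = -5.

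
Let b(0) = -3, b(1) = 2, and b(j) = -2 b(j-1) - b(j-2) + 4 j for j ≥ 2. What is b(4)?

17

b(2) = -2*2 - (-3) + 8 = 7
b(3) = -2*7 - 2 + 12 = -4
b(4) = -2*(-4) - 7 + 16 = 17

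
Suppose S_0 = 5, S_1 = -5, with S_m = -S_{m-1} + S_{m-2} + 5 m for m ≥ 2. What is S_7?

-115

S_2 = -(-5) + 5 + 10 = 20
S_3 = -20 + (-5) + 15 = -10
S_4 = -(-10) + 20 + 20 = 50
S_5 = -50 + (-10) + 25 = -35
S_6 = -(-35) + 50 + 30 = 115
S_7 = -115 + (-35) + 35 = -115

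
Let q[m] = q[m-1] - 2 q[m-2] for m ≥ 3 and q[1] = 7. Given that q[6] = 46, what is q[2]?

-4

Let q[2] = y.
q[3] = -14 + y
q[4] = -14 - y
q[5] = 14 - 3y
q[6] = 42 - y
So 42 - y = 46, giving y = -4.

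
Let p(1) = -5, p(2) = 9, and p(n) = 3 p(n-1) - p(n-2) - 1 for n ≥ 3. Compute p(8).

p(3) = 3(9) - (-5) - 1 = 31
p(4) = 3(31) - 9 - 1 = 83
p(5) = 3(83) - 31 - 1 = 217
p(6) = 3(217) - 83 - 1 = 567
p(7) = 3(567) - 217 - 1 = 1483
p(8) = 3(1483) - 567 - 1 = 3881

3881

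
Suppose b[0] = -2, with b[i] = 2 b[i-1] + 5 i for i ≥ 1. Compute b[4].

b[1] = 2(-2) + 5 = 1
b[2] = 2(1) + 10 = 12
b[3] = 2(12) + 15 = 39
b[4] = 2(39) + 20 = 98

98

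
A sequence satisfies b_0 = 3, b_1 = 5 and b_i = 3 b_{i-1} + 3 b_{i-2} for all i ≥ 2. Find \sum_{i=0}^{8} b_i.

93296

b_2 = 3(5) + 3(3) = 24
b_3 = 3(24) + 3(5) = 87
b_4 = 3(87) + 3(24) = 333
b_5 = 3(333) + 3(87) = 1260
b_6 = 3(1260) + 3(333) = 4779
b_7 = 3(4779) + 3(1260) = 18117
b_8 = 3(18117) + 3(4779) = 68688
Sum = 3 + 5 + 24 + 87 + 333 + 1260 + 4779 + 18117 + 68688 = 93296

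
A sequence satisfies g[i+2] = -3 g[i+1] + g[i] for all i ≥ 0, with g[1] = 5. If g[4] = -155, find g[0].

1

Let g[0] = v.
g[2] = -15 + v
g[3] = 50 - 3v
g[4] = -165 + 10v
So -165 + 10v = -155, giving v = 1.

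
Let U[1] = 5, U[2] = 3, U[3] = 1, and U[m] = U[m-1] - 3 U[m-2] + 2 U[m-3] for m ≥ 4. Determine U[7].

U[4] = 1 - 3(3) + 2(5) = 2
U[5] = 2 - 3(1) + 2(3) = 5
U[6] = 5 - 3(2) + 2(1) = 1
U[7] = 1 - 3(5) + 2(2) = -10

-10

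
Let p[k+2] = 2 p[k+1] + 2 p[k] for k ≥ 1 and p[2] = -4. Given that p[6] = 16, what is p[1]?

6

Let p[1] = w.
p[3] = -8 + 2w
p[4] = -24 + 4w
p[5] = -64 + 12w
p[6] = -176 + 32w
So -176 + 32w = 16, giving w = 6.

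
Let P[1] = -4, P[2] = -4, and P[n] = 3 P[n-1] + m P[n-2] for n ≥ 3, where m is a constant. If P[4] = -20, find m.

-1

P[3] = -12 - 4m
P[4] = -36 - 16m
So -36 - 16m = -20, giving m = -1.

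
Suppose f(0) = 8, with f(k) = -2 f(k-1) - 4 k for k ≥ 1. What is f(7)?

f(1) = -2(8) - 4 = -20
f(2) = -2(-20) - 8 = 32
f(3) = -2(32) - 12 = -76
f(4) = -2(-76) - 16 = 136
f(5) = -2(136) - 20 = -292
f(6) = -2(-292) - 24 = 560
f(7) = -2(560) - 28 = -1148

-1148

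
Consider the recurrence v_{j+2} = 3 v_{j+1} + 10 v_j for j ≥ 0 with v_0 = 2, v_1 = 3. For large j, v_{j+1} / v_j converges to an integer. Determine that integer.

5

The characteristic equation is r^2 - 3r - 10 = 0, which factors as (r - 5)(r + 2) = 0.
So the roots are 5 and -2. Since |5| > |-2| and the coefficient of 5^j is non-zero, the ratio tends to 5.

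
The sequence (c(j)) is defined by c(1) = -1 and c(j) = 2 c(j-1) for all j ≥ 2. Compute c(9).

-256

c(2) = 2·(-1) = -2
c(3) = 2·(-2) = -4
c(4) = 2·(-4) = -8
c(5) = 2·(-8) = -16
c(6) = 2·(-16) = -32
c(7) = 2·(-32) = -64
c(8) = 2·(-64) = -128
c(9) = 2·(-128) = -256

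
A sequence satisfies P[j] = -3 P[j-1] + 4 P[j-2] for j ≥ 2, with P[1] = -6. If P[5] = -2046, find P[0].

4

Let P[0] = x.
P[2] = 18 + 4x
P[3] = -78 - 12x
P[4] = 306 + 52x
P[5] = -1230 - 204x
So -1230 - 204x = -2046, giving x = 4.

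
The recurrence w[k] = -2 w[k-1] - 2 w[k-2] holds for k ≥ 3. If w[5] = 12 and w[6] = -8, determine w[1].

-3

Rearranging, w[k-2] = (w[k] + 2 w[k-1]) / -2.
w[4] = (-8 + 2(12)) / -2 = 16/-2 = -8
w[3] = (12 + 2(-8)) / -2 = -4/-2 = 2
w[2] = (-8 + 2(2)) / -2 = -4/-2 = 2
w[1] = (2 + 2(2)) / -2 = 6/-2 = -3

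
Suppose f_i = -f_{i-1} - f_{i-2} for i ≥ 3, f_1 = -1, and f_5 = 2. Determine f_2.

Let f_2 = v.
f_3 = 1 - v
f_4 = -1
f_5 = v
So v = 2, giving v = 2.

2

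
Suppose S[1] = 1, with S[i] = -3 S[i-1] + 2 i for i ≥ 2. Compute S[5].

13

S[2] = -3·1 + 4 = 1
S[3] = -3·1 + 6 = 3
S[4] = -3·3 + 8 = -1
S[5] = -3·(-1) + 10 = 13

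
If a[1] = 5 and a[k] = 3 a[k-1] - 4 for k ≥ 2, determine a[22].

31381059611

The fixed point is -4/(1 - 3) = 2, so a[k] - 2 = 3(a[k-1] - 2).
Hence a[k] = 3·3^{k-1} + 2.
a[22] = 3·3^{21} + 2 = 3·10460353203 + 2 = 31381059611.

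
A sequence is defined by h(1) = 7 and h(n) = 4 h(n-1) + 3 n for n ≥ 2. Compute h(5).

2383

h(2) = 4·7 + 6 = 34
h(3) = 4·34 + 9 = 145
h(4) = 4·145 + 12 = 592
h(5) = 4·592 + 15 = 2383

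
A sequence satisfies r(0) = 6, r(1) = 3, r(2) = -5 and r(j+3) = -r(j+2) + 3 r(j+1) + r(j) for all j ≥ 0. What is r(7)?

392

r(3) = -(-5) + 3*3 + 6 = 20
r(4) = -20 + 3*(-5) + 3 = -32
r(5) = -(-32) + 3*20 + (-5) = 87
r(6) = -87 + 3*(-32) + 20 = -163
r(7) = -(-163) + 3*87 + (-32) = 392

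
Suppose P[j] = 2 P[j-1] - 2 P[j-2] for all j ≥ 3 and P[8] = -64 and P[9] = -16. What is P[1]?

-1

Rearranging, P[j-2] = (P[j] - 2 P[j-1]) / -2.
P[7] = (-16 - 2·(-64)) / -2 = 112/-2 = -56
P[6] = (-64 - 2·(-56)) / -2 = 48/-2 = -24
P[5] = (-56 - 2·(-24)) / -2 = -8/-2 = 4
P[4] = (-24 - 2·4) / -2 = -32/-2 = 16
P[3] = (4 - 2·16) / -2 = -28/-2 = 14
P[2] = (16 - 2·14) / -2 = -12/-2 = 6
P[1] = (14 - 2·6) / -2 = 2/-2 = -1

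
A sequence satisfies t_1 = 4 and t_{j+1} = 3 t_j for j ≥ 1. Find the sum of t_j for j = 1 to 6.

t_2 = 3·4 = 12
t_3 = 3·12 = 36
t_4 = 3·36 = 108
t_5 = 3·108 = 324
t_6 = 3·324 = 972
Sum = 4 + 12 + 36 + 108 + 324 + 972 = 1456

1456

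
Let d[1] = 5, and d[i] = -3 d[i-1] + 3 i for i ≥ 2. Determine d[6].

-891

d[2] = -3*5 + 6 = -9
d[3] = -3*(-9) + 9 = 36
d[4] = -3*36 + 12 = -96
d[5] = -3*(-96) + 15 = 303
d[6] = -3*303 + 18 = -891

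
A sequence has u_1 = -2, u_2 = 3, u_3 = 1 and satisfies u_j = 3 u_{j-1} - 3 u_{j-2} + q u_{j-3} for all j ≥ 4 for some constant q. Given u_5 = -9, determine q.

u_4 = -6 - 2q
u_5 = -21 - 3q
So -21 - 3q = -9, giving q = -4.

-4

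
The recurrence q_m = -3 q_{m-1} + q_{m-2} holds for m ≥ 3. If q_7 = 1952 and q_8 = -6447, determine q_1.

8

Rearranging, q_{m-2} = q_m + 3 q_{m-1}.
q_6 = -6447 + 3*1952 = -591
q_5 = 1952 + 3*(-591) = 179
q_4 = -591 + 3*179 = -54
q_3 = 179 + 3*(-54) = 17
q_2 = -54 + 3*17 = -3
q_1 = 17 + 3*(-3) = 8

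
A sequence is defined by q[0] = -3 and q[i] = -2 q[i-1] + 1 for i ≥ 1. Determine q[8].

-853

q[1] = -2·(-3) + 1 = 7
q[2] = -2·7 + 1 = -13
q[3] = -2·(-13) + 1 = 27
q[4] = -2·27 + 1 = -53
q[5] = -2·(-53) + 1 = 107
q[6] = -2·107 + 1 = -213
q[7] = -2·(-213) + 1 = 427
q[8] = -2·427 + 1 = -853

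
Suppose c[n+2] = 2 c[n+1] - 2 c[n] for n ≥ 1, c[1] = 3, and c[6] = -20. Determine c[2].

Let c[2] = y.
c[3] = -6 + 2y
c[4] = -12 + 2y
c[5] = -12
c[6] = -4y
So -4y = -20, giving y = 5.

5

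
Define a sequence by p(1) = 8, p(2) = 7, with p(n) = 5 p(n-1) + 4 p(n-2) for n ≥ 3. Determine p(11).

71506867

p(3) = 5*7 + 4*8 = 67
p(4) = 5*67 + 4*7 = 363
p(5) = 5*363 + 4*67 = 2083
p(6) = 5*2083 + 4*363 = 11867
p(7) = 5*11867 + 4*2083 = 67667
p(8) = 5*67667 + 4*11867 = 385803
p(9) = 5*385803 + 4*67667 = 2199683
p(10) = 5*2199683 + 4*385803 = 12541627
p(11) = 5*12541627 + 4*2199683 = 71506867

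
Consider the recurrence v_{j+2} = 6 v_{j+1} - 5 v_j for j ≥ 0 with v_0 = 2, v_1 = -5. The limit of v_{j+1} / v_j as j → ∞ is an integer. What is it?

The characteristic equation is r^2 - 6r + 5 = 0, which factors as (r - 5)(r - 1) = 0.
So the roots are 5 and 1. Since |5| > |1| and the coefficient of 5^j is non-zero, the ratio tends to 5.

5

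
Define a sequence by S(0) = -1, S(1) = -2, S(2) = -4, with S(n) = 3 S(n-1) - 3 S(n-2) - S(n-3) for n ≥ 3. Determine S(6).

56

S(3) = 3*(-4) - 3*(-2) - (-1) = -5
S(4) = 3*(-5) - 3*(-4) - (-2) = -1
S(5) = 3*(-1) - 3*(-5) - (-4) = 16
S(6) = 3*16 - 3*(-1) - (-5) = 56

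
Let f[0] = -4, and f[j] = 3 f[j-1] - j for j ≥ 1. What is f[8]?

f[1] = 3*(-4) - 1 = -13
f[2] = 3*(-13) - 2 = -41
f[3] = 3*(-41) - 3 = -126
f[4] = 3*(-126) - 4 = -382
f[5] = 3*(-382) - 5 = -1151
f[6] = 3*(-1151) - 6 = -3459
f[7] = 3*(-3459) - 7 = -10384
f[8] = 3*(-10384) - 8 = -31160

-31160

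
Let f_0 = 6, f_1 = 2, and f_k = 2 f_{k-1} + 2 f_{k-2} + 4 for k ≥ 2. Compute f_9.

21300

f_2 = 2(2) + 2(6) + 4 = 20
f_3 = 2(20) + 2(2) + 4 = 48
f_4 = 2(48) + 2(20) + 4 = 140
f_5 = 2(140) + 2(48) + 4 = 380
f_6 = 2(380) + 2(140) + 4 = 1044
f_7 = 2(1044) + 2(380) + 4 = 2852
f_8 = 2(2852) + 2(1044) + 4 = 7796
f_9 = 2(7796) + 2(2852) + 4 = 21300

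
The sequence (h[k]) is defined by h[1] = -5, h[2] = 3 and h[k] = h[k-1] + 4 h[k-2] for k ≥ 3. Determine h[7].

-385

h[3] = 3 + 4(-5) = -17
h[4] = (-17) + 4(3) = -5
h[5] = (-5) + 4(-17) = -73
h[6] = (-73) + 4(-5) = -93
h[7] = (-93) + 4(-73) = -385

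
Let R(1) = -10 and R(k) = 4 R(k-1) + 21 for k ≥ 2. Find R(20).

-824633720839

The fixed point is 21/(1 - 4) = -7, so R(k) + 7 = 4(R(k-1) + 7).
Hence R(k) = -3·4^{k-1} - 7.
R(20) = -3·4^{19} - 7 = -3·274877906944 - 7 = -824633720839.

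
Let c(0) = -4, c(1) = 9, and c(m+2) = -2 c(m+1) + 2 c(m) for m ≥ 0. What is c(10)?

-79776

c(2) = -2·9 + 2·(-4) = -26
c(3) = -2·(-26) + 2·9 = 70
c(4) = -2·70 + 2·(-26) = -192
c(5) = -2·(-192) + 2·70 = 524
c(6) = -2·524 + 2·(-192) = -1432
c(7) = -2·(-1432) + 2·524 = 3912
c(8) = -2·3912 + 2·(-1432) = -10688
c(9) = -2·(-10688) + 2·3912 = 29200
c(10) = -2·29200 + 2·(-10688) = -79776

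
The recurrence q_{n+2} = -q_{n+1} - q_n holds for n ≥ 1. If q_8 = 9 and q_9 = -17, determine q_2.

9

Rearranging, q_{n-2} = -(q_n + q_{n-1}).
q_7 = -(-17 + 9) = 8
q_6 = -(9 + 8) = -17
q_5 = -(8 + (-17)) = 9
q_4 = -(-17 + 9) = 8
q_3 = -(9 + 8) = -17
q_2 = -(8 + (-17)) = 9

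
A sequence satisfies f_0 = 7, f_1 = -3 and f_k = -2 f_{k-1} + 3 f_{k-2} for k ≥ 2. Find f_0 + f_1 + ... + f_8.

12343

f_2 = -2*(-3) + 3*7 = 27
f_3 = -2*27 + 3*(-3) = -63
f_4 = -2*(-63) + 3*27 = 207
f_5 = -2*207 + 3*(-63) = -603
f_6 = -2*(-603) + 3*207 = 1827
f_7 = -2*1827 + 3*(-603) = -5463
f_8 = -2*(-5463) + 3*1827 = 16407
Sum = 7 + (-3) + 27 + (-63) + 207 + (-603) + 1827 + (-5463) + 16407 = 12343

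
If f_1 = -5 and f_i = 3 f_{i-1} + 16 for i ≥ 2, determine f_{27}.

The fixed point is 16/(1 - 3) = -8, so f_i + 8 = 3(f_{i-1} + 8).
Hence f_i = 3·3^{i-1} - 8.
f_{27} = 3·3^{26} - 8 = 3·2541865828329 - 8 = 7625597484979.

7625597484979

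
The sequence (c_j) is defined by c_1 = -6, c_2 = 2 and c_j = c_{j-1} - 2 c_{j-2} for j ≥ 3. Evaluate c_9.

c_3 = 2 - 2*(-6) = 14
c_4 = 14 - 2*2 = 10
c_5 = 10 - 2*14 = -18
c_6 = (-18) - 2*10 = -38
c_7 = (-38) - 2*(-18) = -2
c_8 = (-2) - 2*(-38) = 74
c_9 = 74 - 2*(-2) = 78

78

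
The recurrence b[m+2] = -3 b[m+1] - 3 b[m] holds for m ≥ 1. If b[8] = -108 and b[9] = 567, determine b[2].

Rearranging, b[m-2] = (b[m] + 3 b[m-1]) / -3.
b[7] = (567 + 3·(-108)) / -3 = 243/-3 = -81
b[6] = (-108 + 3·(-81)) / -3 = -351/-3 = 117
b[5] = (-81 + 3·117) / -3 = 270/-3 = -90
b[4] = (117 + 3·(-90)) / -3 = -153/-3 = 51
b[3] = (-90 + 3·51) / -3 = 63/-3 = -21
b[2] = (51 + 3·(-21)) / -3 = -12/-3 = 4

4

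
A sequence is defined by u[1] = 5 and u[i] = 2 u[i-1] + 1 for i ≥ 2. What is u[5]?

u[2] = 2*5 + 1 = 11
u[3] = 2*11 + 1 = 23
u[4] = 2*23 + 1 = 47
u[5] = 2*47 + 1 = 95

95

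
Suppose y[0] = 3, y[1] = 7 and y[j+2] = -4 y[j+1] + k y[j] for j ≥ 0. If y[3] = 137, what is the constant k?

y[2] = -28 + 3k
y[3] = 112 - 5k
So 112 - 5k = 137, giving k = -5.

-5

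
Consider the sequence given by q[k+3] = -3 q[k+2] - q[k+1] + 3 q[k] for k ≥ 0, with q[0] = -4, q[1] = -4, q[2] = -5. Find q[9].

q[3] = -3(-5) - (-4) + 3(-4) = 7
q[4] = -3(7) - (-5) + 3(-4) = -28
q[5] = -3(-28) - 7 + 3(-5) = 62
q[6] = -3(62) - (-28) + 3(7) = -137
q[7] = -3(-137) - 62 + 3(-28) = 265
q[8] = -3(265) - (-137) + 3(62) = -472
q[9] = -3(-472) - 265 + 3(-137) = 740

740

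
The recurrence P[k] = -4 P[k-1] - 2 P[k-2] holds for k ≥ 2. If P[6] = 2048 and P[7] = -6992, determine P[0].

4

Rearranging, P[k-2] = (P[k] + 4 P[k-1]) / -2.
P[5] = (-6992 + 4(2048)) / -2 = 1200/-2 = -600
P[4] = (2048 + 4(-600)) / -2 = -352/-2 = 176
P[3] = (-600 + 4(176)) / -2 = 104/-2 = -52
P[2] = (176 + 4(-52)) / -2 = -32/-2 = 16
P[1] = (-52 + 4(16)) / -2 = 12/-2 = -6
P[0] = (16 + 4(-6)) / -2 = -8/-2 = 4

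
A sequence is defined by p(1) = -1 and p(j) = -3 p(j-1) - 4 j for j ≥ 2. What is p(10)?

p(2) = -3*(-1) - 8 = -5
p(3) = -3*(-5) - 12 = 3
p(4) = -3*3 - 16 = -25
p(5) = -3*(-25) - 20 = 55
p(6) = -3*55 - 24 = -189
p(7) = -3*(-189) - 28 = 539
p(8) = -3*539 - 32 = -1649
p(9) = -3*(-1649) - 36 = 4911
p(10) = -3*4911 - 40 = -14773

-14773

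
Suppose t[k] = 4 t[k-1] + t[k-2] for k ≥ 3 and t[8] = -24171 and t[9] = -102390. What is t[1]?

Rearranging, t[k-2] = t[k] - 4 t[k-1].
t[7] = -102390 - 4*(-24171) = -5706
t[6] = -24171 - 4*(-5706) = -1347
t[5] = -5706 - 4*(-1347) = -318
t[4] = -1347 - 4*(-318) = -75
t[3] = -318 - 4*(-75) = -18
t[2] = -75 - 4*(-18) = -3
t[1] = -18 - 4*(-3) = -6

-6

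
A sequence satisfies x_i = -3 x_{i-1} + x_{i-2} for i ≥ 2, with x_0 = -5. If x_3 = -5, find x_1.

Let x_1 = w.
x_2 = -5 - 3w
x_3 = 15 + 10w
So 15 + 10w = -5, giving w = -2.

-2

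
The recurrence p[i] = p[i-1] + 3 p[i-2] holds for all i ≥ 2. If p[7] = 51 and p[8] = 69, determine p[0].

-2

Rearranging, p[i-2] = (p[i] - p[i-1]) / 3.
p[6] = (69 - 51) / 3 = 18/3 = 6
p[5] = (51 - 6) / 3 = 45/3 = 15
p[4] = (6 - 15) / 3 = -9/3 = -3
p[3] = (15 - (-3)) / 3 = 18/3 = 6
p[2] = (-3 - 6) / 3 = -9/3 = -3
p[1] = (6 - (-3)) / 3 = 9/3 = 3
p[0] = (-3 - 3) / 3 = -6/3 = -2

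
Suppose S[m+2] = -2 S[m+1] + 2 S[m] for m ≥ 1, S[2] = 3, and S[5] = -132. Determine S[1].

-7

Let S[1] = z.
S[3] = -6 + 2z
S[4] = 18 - 4z
S[5] = -48 + 12z
So -48 + 12z = -132, giving z = -7.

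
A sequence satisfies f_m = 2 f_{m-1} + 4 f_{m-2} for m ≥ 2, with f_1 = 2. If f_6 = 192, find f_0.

-1

Let f_0 = x.
f_2 = 4 + 4x
f_3 = 16 + 8x
f_4 = 48 + 32x
f_5 = 160 + 96x
f_6 = 512 + 320x
So 512 + 320x = 192, giving x = -1.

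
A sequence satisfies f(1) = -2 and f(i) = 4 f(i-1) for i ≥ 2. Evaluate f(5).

f(2) = 4·(-2) = -8
f(3) = 4·(-8) = -32
f(4) = 4·(-32) = -128
f(5) = 4·(-128) = -512

-512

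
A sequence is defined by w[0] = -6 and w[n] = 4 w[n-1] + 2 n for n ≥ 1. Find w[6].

w[1] = 4*(-6) + 2 = -22
w[2] = 4*(-22) + 4 = -84
w[3] = 4*(-84) + 6 = -330
w[4] = 4*(-330) + 8 = -1312
w[5] = 4*(-1312) + 10 = -5238
w[6] = 4*(-5238) + 12 = -20940

-20940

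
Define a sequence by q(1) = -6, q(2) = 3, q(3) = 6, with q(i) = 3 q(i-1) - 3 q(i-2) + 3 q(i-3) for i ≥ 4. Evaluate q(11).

q(4) = 3·6 - 3·3 + 3·(-6) = -9
q(5) = 3·(-9) - 3·6 + 3·3 = -36
q(6) = 3·(-36) - 3·(-9) + 3·6 = -63
q(7) = 3·(-63) - 3·(-36) + 3·(-9) = -108
q(8) = 3·(-108) - 3·(-63) + 3·(-36) = -243
q(9) = 3·(-243) - 3·(-108) + 3·(-63) = -594
q(10) = 3·(-594) - 3·(-243) + 3·(-108) = -1377
q(11) = 3·(-1377) - 3·(-594) + 3·(-243) = -3078

-3078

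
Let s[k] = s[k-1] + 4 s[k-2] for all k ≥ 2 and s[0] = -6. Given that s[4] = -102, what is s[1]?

Let s[1] = w.
s[2] = -24 + w
s[3] = -24 + 5w
s[4] = -120 + 9w
So -120 + 9w = -102, giving w = 2.

2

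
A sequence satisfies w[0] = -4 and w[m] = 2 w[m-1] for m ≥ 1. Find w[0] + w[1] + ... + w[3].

-60

w[1] = 2*(-4) = -8
w[2] = 2*(-8) = -16
w[3] = 2*(-16) = -32
Sum = (-4) + (-8) + (-16) + (-32) = -60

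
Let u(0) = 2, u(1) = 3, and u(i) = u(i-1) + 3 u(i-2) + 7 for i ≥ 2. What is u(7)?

u(2) = 3 + 3·2 + 7 = 16
u(3) = 16 + 3·3 + 7 = 32
u(4) = 32 + 3·16 + 7 = 87
u(5) = 87 + 3·32 + 7 = 190
u(6) = 190 + 3·87 + 7 = 458
u(7) = 458 + 3·190 + 7 = 1035

1035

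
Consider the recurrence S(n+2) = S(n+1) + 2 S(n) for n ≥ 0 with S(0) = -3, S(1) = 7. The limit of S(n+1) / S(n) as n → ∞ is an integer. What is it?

2

The characteristic equation is r^2 - r - 2 = 0, which factors as (r - 2)(r + 1) = 0.
So the roots are 2 and -1. Since |2| > |-1| and the coefficient of 2^n is non-zero, the ratio tends to 2.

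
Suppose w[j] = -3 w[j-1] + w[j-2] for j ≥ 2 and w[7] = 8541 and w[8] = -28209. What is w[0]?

Rearranging, w[j-2] = w[j] + 3 w[j-1].
w[6] = -28209 + 3*8541 = -2586
w[5] = 8541 + 3*(-2586) = 783
w[4] = -2586 + 3*783 = -237
w[3] = 783 + 3*(-237) = 72
w[2] = -237 + 3*72 = -21
w[1] = 72 + 3*(-21) = 9
w[0] = -21 + 3*9 = 6

6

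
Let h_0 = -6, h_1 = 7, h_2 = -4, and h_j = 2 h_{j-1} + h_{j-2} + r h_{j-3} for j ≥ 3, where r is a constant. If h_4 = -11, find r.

1

h_3 = -1 - 6r
h_4 = -6 - 5r
So -6 - 5r = -11, giving r = 1.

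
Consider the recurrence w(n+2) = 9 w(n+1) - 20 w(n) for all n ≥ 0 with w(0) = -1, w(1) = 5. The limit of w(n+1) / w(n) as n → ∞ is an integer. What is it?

5

The characteristic equation is r^2 - 9r + 20 = 0, which factors as (r - 5)(r - 4) = 0.
So the roots are 5 and 4. Since |5| > |4| and the coefficient of 5^n is non-zero, the ratio tends to 5.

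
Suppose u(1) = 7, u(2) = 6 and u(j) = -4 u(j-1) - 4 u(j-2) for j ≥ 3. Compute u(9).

-18688

u(3) = -4*6 - 4*7 = -52
u(4) = -4*(-52) - 4*6 = 184
u(5) = -4*184 - 4*(-52) = -528
u(6) = -4*(-528) - 4*184 = 1376
u(7) = -4*1376 - 4*(-528) = -3392
u(8) = -4*(-3392) - 4*1376 = 8064
u(9) = -4*8064 - 4*(-3392) = -18688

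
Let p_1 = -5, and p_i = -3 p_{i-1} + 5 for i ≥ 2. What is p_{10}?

p_2 = -3(-5) + 5 = 20
p_3 = -3(20) + 5 = -55
p_4 = -3(-55) + 5 = 170
p_5 = -3(170) + 5 = -505
p_6 = -3(-505) + 5 = 1520
p_7 = -3(1520) + 5 = -4555
p_8 = -3(-4555) + 5 = 13670
p_9 = -3(13670) + 5 = -41005
p_{10} = -3(-41005) + 5 = 123020

123020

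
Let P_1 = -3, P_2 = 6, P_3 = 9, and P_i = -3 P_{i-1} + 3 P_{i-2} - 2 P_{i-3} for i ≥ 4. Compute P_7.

P_4 = -3(9) + 3(6) - 2(-3) = -3
P_5 = -3(-3) + 3(9) - 2(6) = 24
P_6 = -3(24) + 3(-3) - 2(9) = -99
P_7 = -3(-99) + 3(24) - 2(-3) = 375

375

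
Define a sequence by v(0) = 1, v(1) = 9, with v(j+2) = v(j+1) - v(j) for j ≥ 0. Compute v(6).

v(2) = 9 - 1 = 8
v(3) = 8 - 9 = -1
v(4) = (-1) - 8 = -9
v(5) = (-9) - (-1) = -8
v(6) = (-8) - (-9) = 1

1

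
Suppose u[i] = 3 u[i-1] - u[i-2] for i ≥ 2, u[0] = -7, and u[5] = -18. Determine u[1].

Let u[1] = z.
u[2] = 7 + 3z
u[3] = 21 + 8z
u[4] = 56 + 21z
u[5] = 147 + 55z
So 147 + 55z = -18, giving z = -3.

-3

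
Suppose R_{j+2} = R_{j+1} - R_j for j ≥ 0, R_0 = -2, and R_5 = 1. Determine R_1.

Let R_1 = v.
R_2 = 2 + v
R_3 = 2
R_4 = -v
R_5 = -2 - v
So -2 - v = 1, giving v = -3.

-3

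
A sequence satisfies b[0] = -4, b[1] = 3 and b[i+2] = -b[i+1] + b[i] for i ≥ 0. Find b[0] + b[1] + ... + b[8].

b[2] = -3 + (-4) = -7
b[3] = -(-7) + 3 = 10
b[4] = -10 + (-7) = -17
b[5] = -(-17) + 10 = 27
b[6] = -27 + (-17) = -44
b[7] = -(-44) + 27 = 71
b[8] = -71 + (-44) = -115
Sum = (-4) + 3 + (-7) + 10 + (-17) + 27 + (-44) + 71 + (-115) = -76

-76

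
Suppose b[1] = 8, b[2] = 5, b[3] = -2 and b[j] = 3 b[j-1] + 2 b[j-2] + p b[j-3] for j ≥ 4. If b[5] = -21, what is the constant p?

b[4] = 4 + 8p
b[5] = 8 + 29p
So 8 + 29p = -21, giving p = -1.

-1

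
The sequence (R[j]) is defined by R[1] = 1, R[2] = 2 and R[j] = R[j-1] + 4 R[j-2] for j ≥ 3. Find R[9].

R[3] = 2 + 4*1 = 6
R[4] = 6 + 4*2 = 14
R[5] = 14 + 4*6 = 38
R[6] = 38 + 4*14 = 94
R[7] = 94 + 4*38 = 246
R[8] = 246 + 4*94 = 622
R[9] = 622 + 4*246 = 1606

1606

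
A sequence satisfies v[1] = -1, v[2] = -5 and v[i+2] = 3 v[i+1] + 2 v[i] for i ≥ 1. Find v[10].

-124373

v[3] = 3·(-5) + 2·(-1) = -17
v[4] = 3·(-17) + 2·(-5) = -61
v[5] = 3·(-61) + 2·(-17) = -217
v[6] = 3·(-217) + 2·(-61) = -773
v[7] = 3·(-773) + 2·(-217) = -2753
v[8] = 3·(-2753) + 2·(-773) = -9805
v[9] = 3·(-9805) + 2·(-2753) = -34921
v[10] = 3·(-34921) + 2·(-9805) = -124373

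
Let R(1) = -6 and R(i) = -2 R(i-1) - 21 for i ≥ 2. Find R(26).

-33554439

The fixed point is -21/(1 + 2) = -7, so R(i) + 7 = -2(R(i-1) + 7).
Hence R(i) = 1·(-2)^{i-1} - 7.
R(26) = 1·(-2)^{25} - 7 = 1·-33554432 - 7 = -33554439.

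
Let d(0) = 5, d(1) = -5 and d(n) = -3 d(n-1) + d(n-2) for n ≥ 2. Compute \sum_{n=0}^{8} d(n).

19640

d(2) = -3*(-5) + 5 = 20
d(3) = -3*20 + (-5) = -65
d(4) = -3*(-65) + 20 = 215
d(5) = -3*215 + (-65) = -710
d(6) = -3*(-710) + 215 = 2345
d(7) = -3*2345 + (-710) = -7745
d(8) = -3*(-7745) + 2345 = 25580
Sum = 5 + (-5) + 20 + (-65) + 215 + (-710) + 2345 + (-7745) + 25580 = 19640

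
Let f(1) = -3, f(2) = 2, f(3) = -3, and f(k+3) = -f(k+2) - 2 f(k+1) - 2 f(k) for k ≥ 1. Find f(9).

-3

f(4) = -(-3) - 2*2 - 2*(-3) = 5
f(5) = -5 - 2*(-3) - 2*2 = -3
f(6) = -(-3) - 2*5 - 2*(-3) = -1
f(7) = -(-1) - 2*(-3) - 2*5 = -3
f(8) = -(-3) - 2*(-1) - 2*(-3) = 11
f(9) = -11 - 2*(-3) - 2*(-1) = -3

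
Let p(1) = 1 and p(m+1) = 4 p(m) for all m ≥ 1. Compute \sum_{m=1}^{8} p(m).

p(2) = 4*1 = 4
p(3) = 4*4 = 16
p(4) = 4*16 = 64
p(5) = 4*64 = 256
p(6) = 4*256 = 1024
p(7) = 4*1024 = 4096
p(8) = 4*4096 = 16384
Sum = 1 + 4 + 16 + 64 + 256 + 1024 + 4096 + 16384 = 21845

21845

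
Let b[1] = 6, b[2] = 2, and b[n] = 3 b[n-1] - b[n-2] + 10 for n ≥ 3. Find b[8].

2210

b[3] = 3·2 - 6 + 10 = 10
b[4] = 3·10 - 2 + 10 = 38
b[5] = 3·38 - 10 + 10 = 114
b[6] = 3·114 - 38 + 10 = 314
b[7] = 3·314 - 114 + 10 = 838
b[8] = 3·838 - 314 + 10 = 2210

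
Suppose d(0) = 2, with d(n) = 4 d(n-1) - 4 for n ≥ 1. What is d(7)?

10924

d(1) = 4·2 - 4 = 4
d(2) = 4·4 - 4 = 12
d(3) = 4·12 - 4 = 44
d(4) = 4·44 - 4 = 172
d(5) = 4·172 - 4 = 684
d(6) = 4·684 - 4 = 2732
d(7) = 4·2732 - 4 = 10924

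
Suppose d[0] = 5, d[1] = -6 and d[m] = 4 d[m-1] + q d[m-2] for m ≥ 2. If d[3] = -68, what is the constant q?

2

d[2] = -24 + 5q
d[3] = -96 + 14q
So -96 + 14q = -68, giving q = 2.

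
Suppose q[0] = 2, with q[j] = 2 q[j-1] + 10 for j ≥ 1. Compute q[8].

3062

q[1] = 2·2 + 10 = 14
q[2] = 2·14 + 10 = 38
q[3] = 2·38 + 10 = 86
q[4] = 2·86 + 10 = 182
q[5] = 2·182 + 10 = 374
q[6] = 2·374 + 10 = 758
q[7] = 2·758 + 10 = 1526
q[8] = 2·1526 + 10 = 3062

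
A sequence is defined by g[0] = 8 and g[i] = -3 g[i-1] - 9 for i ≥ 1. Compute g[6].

7470

g[1] = -3(8) - 9 = -33
g[2] = -3(-33) - 9 = 90
g[3] = -3(90) - 9 = -279
g[4] = -3(-279) - 9 = 828
g[5] = -3(828) - 9 = -2493
g[6] = -3(-2493) - 9 = 7470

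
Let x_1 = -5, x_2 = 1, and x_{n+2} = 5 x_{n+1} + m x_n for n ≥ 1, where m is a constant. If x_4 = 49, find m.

-1

x_3 = 5 - 5m
x_4 = 25 - 24m
So 25 - 24m = 49, giving m = -1.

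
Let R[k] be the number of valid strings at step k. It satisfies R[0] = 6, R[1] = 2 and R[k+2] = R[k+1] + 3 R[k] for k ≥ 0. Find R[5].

R[2] = 2 + 3·6 = 20
R[3] = 20 + 3·2 = 26
R[4] = 26 + 3·20 = 86
R[5] = 86 + 3·26 = 164

164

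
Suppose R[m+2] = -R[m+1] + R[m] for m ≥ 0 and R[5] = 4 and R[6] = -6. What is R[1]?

2

Rearranging, R[m-2] = R[m] + R[m-1].
R[4] = -6 + 4 = -2
R[3] = 4 + (-2) = 2
R[2] = -2 + 2 = 0
R[1] = 2 + 0 = 2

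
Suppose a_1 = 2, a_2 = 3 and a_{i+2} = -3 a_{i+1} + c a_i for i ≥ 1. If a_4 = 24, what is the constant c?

a_3 = -9 + 2c
a_4 = 27 - 3c
So 27 - 3c = 24, giving c = 1.

1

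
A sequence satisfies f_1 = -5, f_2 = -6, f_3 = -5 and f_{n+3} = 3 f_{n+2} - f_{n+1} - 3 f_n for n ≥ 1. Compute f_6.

132

f_4 = 3(-5) - (-6) - 3(-5) = 6
f_5 = 3(6) - (-5) - 3(-6) = 41
f_6 = 3(41) - 6 - 3(-5) = 132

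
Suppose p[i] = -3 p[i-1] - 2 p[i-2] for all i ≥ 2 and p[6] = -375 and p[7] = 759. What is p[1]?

3

Rearranging, p[i-2] = (p[i] + 3 p[i-1]) / -2.
p[5] = (759 + 3(-375)) / -2 = -366/-2 = 183
p[4] = (-375 + 3(183)) / -2 = 174/-2 = -87
p[3] = (183 + 3(-87)) / -2 = -78/-2 = 39
p[2] = (-87 + 3(39)) / -2 = 30/-2 = -15
p[1] = (39 + 3(-15)) / -2 = -6/-2 = 3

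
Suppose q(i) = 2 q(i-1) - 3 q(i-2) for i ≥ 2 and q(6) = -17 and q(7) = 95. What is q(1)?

Rearranging, q(i-2) = (q(i) - 2 q(i-1)) / -3.
q(5) = (95 - 2*(-17)) / -3 = 129/-3 = -43
q(4) = (-17 - 2*(-43)) / -3 = 69/-3 = -23
q(3) = (-43 - 2*(-23)) / -3 = 3/-3 = -1
q(2) = (-23 - 2*(-1)) / -3 = -21/-3 = 7
q(1) = (-1 - 2*7) / -3 = -15/-3 = 5

5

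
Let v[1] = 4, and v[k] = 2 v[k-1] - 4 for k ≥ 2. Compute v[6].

v[2] = 2(4) - 4 = 4
v[3] = 2(4) - 4 = 4
v[4] = 2(4) - 4 = 4
v[5] = 2(4) - 4 = 4
v[6] = 2(4) - 4 = 4

4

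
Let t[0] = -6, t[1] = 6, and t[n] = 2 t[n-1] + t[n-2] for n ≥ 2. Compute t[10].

t[2] = 2*6 + (-6) = 6
t[3] = 2*6 + 6 = 18
t[4] = 2*18 + 6 = 42
t[5] = 2*42 + 18 = 102
t[6] = 2*102 + 42 = 246
t[7] = 2*246 + 102 = 594
t[8] = 2*594 + 246 = 1434
t[9] = 2*1434 + 594 = 3462
t[10] = 2*3462 + 1434 = 8358

8358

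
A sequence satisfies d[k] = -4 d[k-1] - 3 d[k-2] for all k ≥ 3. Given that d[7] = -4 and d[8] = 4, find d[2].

Rearranging, d[k-2] = (d[k] + 4 d[k-1]) / -3.
d[6] = (4 + 4(-4)) / -3 = -12/-3 = 4
d[5] = (-4 + 4(4)) / -3 = 12/-3 = -4
d[4] = (4 + 4(-4)) / -3 = -12/-3 = 4
d[3] = (-4 + 4(4)) / -3 = 12/-3 = -4
d[2] = (4 + 4(-4)) / -3 = -12/-3 = 4

4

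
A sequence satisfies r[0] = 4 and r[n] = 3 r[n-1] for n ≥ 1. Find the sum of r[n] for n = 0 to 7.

13120

r[1] = 3(4) = 12
r[2] = 3(12) = 36
r[3] = 3(36) = 108
r[4] = 3(108) = 324
r[5] = 3(324) = 972
r[6] = 3(972) = 2916
r[7] = 3(2916) = 8748
Sum = 4 + 12 + 36 + 108 + 324 + 972 + 2916 + 8748 = 13120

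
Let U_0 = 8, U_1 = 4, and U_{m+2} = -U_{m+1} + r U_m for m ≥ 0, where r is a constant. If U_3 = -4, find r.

U_2 = -4 + 8r
U_3 = 4 - 4r
So 4 - 4r = -4, giving r = 2.

2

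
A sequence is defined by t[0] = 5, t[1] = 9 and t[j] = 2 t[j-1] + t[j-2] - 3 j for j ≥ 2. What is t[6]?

t[2] = 2*9 + 5 - 6 = 17
t[3] = 2*17 + 9 - 9 = 34
t[4] = 2*34 + 17 - 12 = 73
t[5] = 2*73 + 34 - 15 = 165
t[6] = 2*165 + 73 - 18 = 385

385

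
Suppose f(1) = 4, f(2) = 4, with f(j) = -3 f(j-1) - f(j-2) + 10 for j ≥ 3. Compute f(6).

f(3) = -3·4 - 4 + 10 = -6
f(4) = -3·(-6) - 4 + 10 = 24
f(5) = -3·24 - (-6) + 10 = -56
f(6) = -3·(-56) - 24 + 10 = 154

154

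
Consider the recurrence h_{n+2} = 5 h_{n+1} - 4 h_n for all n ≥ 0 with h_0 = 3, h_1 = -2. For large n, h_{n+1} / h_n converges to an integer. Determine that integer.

4

The characteristic equation is r^2 - 5r + 4 = 0, which factors as (r - 4)(r - 1) = 0.
So the roots are 4 and 1. Since |4| > |1| and the coefficient of 4^n is non-zero, the ratio tends to 4.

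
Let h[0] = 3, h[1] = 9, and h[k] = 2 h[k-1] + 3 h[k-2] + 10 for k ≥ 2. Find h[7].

9291

h[2] = 2*9 + 3*3 + 10 = 37
h[3] = 2*37 + 3*9 + 10 = 111
h[4] = 2*111 + 3*37 + 10 = 343
h[5] = 2*343 + 3*111 + 10 = 1029
h[6] = 2*1029 + 3*343 + 10 = 3097
h[7] = 2*3097 + 3*1029 + 10 = 9291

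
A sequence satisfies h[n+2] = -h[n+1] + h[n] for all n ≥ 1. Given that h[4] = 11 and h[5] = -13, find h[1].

Rearranging, h[n-2] = h[n] + h[n-1].
h[3] = -13 + 11 = -2
h[2] = 11 + (-2) = 9
h[1] = -2 + 9 = 7

7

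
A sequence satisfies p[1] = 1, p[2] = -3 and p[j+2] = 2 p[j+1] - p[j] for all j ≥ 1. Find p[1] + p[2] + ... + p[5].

p[3] = 2·(-3) - 1 = -7
p[4] = 2·(-7) - (-3) = -11
p[5] = 2·(-11) - (-7) = -15
Sum = 1 + (-3) + (-7) + (-11) + (-15) = -35

-35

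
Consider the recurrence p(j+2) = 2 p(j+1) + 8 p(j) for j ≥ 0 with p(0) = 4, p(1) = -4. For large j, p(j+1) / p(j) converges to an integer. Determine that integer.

4

The characteristic equation is r^2 - 2r - 8 = 0, which factors as (r - 4)(r + 2) = 0.
So the roots are 4 and -2. Since |4| > |-2| and the coefficient of 4^j is non-zero, the ratio tends to 4.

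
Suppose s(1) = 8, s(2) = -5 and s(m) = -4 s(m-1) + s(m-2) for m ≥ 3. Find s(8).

-37701

s(3) = -4·(-5) + 8 = 28
s(4) = -4·28 + (-5) = -117
s(5) = -4·(-117) + 28 = 496
s(6) = -4·496 + (-117) = -2101
s(7) = -4·(-2101) + 496 = 8900
s(8) = -4·8900 + (-2101) = -37701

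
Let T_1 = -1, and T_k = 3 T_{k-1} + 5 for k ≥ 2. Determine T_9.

9839

T_2 = 3*(-1) + 5 = 2
T_3 = 3*2 + 5 = 11
T_4 = 3*11 + 5 = 38
T_5 = 3*38 + 5 = 119
T_6 = 3*119 + 5 = 362
T_7 = 3*362 + 5 = 1091
T_8 = 3*1091 + 5 = 3278
T_9 = 3*3278 + 5 = 9839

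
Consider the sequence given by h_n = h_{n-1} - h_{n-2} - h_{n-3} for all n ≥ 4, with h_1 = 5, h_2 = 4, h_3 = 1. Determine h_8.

h_4 = 1 - 4 - 5 = -8
h_5 = (-8) - 1 - 4 = -13
h_6 = (-13) - (-8) - 1 = -6
h_7 = (-6) - (-13) - (-8) = 15
h_8 = 15 - (-6) - (-13) = 34

34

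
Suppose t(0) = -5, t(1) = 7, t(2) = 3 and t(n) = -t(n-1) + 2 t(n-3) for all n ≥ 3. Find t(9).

t(3) = -3 + 2(-5) = -13
t(4) = -(-13) + 2(7) = 27
t(5) = -27 + 2(3) = -21
t(6) = -(-21) + 2(-13) = -5
t(7) = -(-5) + 2(27) = 59
t(8) = -59 + 2(-21) = -101
t(9) = -(-101) + 2(-5) = 91

91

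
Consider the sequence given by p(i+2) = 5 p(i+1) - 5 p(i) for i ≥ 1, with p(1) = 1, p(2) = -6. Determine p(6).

-2025

p(3) = 5*(-6) - 5*1 = -35
p(4) = 5*(-35) - 5*(-6) = -145
p(5) = 5*(-145) - 5*(-35) = -550
p(6) = 5*(-550) - 5*(-145) = -2025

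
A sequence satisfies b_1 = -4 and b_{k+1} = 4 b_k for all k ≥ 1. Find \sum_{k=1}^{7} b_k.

b_2 = 4·(-4) = -16
b_3 = 4·(-16) = -64
b_4 = 4·(-64) = -256
b_5 = 4·(-256) = -1024
b_6 = 4·(-1024) = -4096
b_7 = 4·(-4096) = -16384
Sum = (-4) + (-16) + (-64) + (-256) + (-1024) + (-4096) + (-16384) = -21844

-21844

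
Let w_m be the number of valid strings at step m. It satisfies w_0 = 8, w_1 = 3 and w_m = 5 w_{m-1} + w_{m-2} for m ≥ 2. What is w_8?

w_2 = 5·3 + 8 = 23
w_3 = 5·23 + 3 = 118
w_4 = 5·118 + 23 = 613
w_5 = 5·613 + 118 = 3183
w_6 = 5·3183 + 613 = 16528
w_7 = 5·16528 + 3183 = 85823
w_8 = 5·85823 + 16528 = 445643

445643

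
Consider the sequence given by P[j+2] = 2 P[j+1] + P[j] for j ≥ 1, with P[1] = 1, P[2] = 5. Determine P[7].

P[3] = 2·5 + 1 = 11
P[4] = 2·11 + 5 = 27
P[5] = 2·27 + 11 = 65
P[6] = 2·65 + 27 = 157
P[7] = 2·157 + 65 = 379

379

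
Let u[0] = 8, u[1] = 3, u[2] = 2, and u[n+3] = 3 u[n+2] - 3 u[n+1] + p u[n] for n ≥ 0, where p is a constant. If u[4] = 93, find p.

4

u[3] = -3 + 8p
u[4] = -15 + 27p
So -15 + 27p = 93, giving p = 4.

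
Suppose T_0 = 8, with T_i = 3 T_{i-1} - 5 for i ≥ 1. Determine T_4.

T_1 = 3(8) - 5 = 19
T_2 = 3(19) - 5 = 52
T_3 = 3(52) - 5 = 151
T_4 = 3(151) - 5 = 448

448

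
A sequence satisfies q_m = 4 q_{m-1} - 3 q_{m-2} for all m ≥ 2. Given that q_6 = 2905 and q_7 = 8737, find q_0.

-7

Rearranging, q_{m-2} = (q_m - 4 q_{m-1}) / -3.
q_5 = (8737 - 4(2905)) / -3 = -2883/-3 = 961
q_4 = (2905 - 4(961)) / -3 = -939/-3 = 313
q_3 = (961 - 4(313)) / -3 = -291/-3 = 97
q_2 = (313 - 4(97)) / -3 = -75/-3 = 25
q_1 = (97 - 4(25)) / -3 = -3/-3 = 1
q_0 = (25 - 4(1)) / -3 = 21/-3 = -7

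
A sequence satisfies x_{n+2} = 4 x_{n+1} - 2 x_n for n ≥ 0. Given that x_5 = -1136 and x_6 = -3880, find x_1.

-4

Rearranging, x_{n-2} = (x_n - 4 x_{n-1}) / -2.
x_4 = (-3880 - 4·(-1136)) / -2 = 664/-2 = -332
x_3 = (-1136 - 4·(-332)) / -2 = 192/-2 = -96
x_2 = (-332 - 4·(-96)) / -2 = 52/-2 = -26
x_1 = (-96 - 4·(-26)) / -2 = 8/-2 = -4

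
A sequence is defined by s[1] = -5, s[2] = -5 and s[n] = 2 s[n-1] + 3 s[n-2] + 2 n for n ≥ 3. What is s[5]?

s[3] = 2·(-5) + 3·(-5) + 6 = -19
s[4] = 2·(-19) + 3·(-5) + 8 = -45
s[5] = 2·(-45) + 3·(-19) + 10 = -137

-137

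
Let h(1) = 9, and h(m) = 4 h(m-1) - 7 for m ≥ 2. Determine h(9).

h(2) = 4·9 - 7 = 29
h(3) = 4·29 - 7 = 109
h(4) = 4·109 - 7 = 429
h(5) = 4·429 - 7 = 1709
h(6) = 4·1709 - 7 = 6829
h(7) = 4·6829 - 7 = 27309
h(8) = 4·27309 - 7 = 109229
h(9) = 4·109229 - 7 = 436909

436909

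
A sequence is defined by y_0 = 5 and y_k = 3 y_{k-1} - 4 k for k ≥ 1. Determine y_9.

y_1 = 3(5) - 4 = 11
y_2 = 3(11) - 8 = 25
y_3 = 3(25) - 12 = 63
y_4 = 3(63) - 16 = 173
y_5 = 3(173) - 20 = 499
y_6 = 3(499) - 24 = 1473
y_7 = 3(1473) - 28 = 4391
y_8 = 3(4391) - 32 = 13141
y_9 = 3(13141) - 36 = 39387

39387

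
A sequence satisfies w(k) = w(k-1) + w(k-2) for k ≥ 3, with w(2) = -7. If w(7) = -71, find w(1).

Let w(1) = z.
w(3) = -7 + z
w(4) = -14 + z
w(5) = -21 + 2z
w(6) = -35 + 3z
w(7) = -56 + 5z
So -56 + 5z = -71, giving z = -3.

-3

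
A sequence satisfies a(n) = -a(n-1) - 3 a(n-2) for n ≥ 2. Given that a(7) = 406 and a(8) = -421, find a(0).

Rearranging, a(n-2) = (a(n) + a(n-1)) / -3.
a(6) = (-421 + 406) / -3 = -15/-3 = 5
a(5) = (406 + 5) / -3 = 411/-3 = -137
a(4) = (5 + (-137)) / -3 = -132/-3 = 44
a(3) = (-137 + 44) / -3 = -93/-3 = 31
a(2) = (44 + 31) / -3 = 75/-3 = -25
a(1) = (31 + (-25)) / -3 = 6/-3 = -2
a(0) = (-25 + (-2)) / -3 = -27/-3 = 9

9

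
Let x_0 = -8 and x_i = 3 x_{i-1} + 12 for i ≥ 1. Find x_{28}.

-45753584909928

The fixed point is 12/(1 - 3) = -6, so x_i + 6 = 3(x_{i-1} + 6).
Hence x_i = -2·3^i - 6.
x_{28} = -2·3^{28} - 6 = -2·22876792454961 - 6 = -45753584909928.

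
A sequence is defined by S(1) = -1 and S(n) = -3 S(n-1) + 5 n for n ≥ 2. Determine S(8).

6982

S(2) = -3(-1) + 10 = 13
S(3) = -3(13) + 15 = -24
S(4) = -3(-24) + 20 = 92
S(5) = -3(92) + 25 = -251
S(6) = -3(-251) + 30 = 783
S(7) = -3(783) + 35 = -2314
S(8) = -3(-2314) + 40 = 6982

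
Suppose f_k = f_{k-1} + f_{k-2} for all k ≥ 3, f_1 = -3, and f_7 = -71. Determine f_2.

-7

Let f_2 = z.
f_3 = -3 + z
f_4 = -3 + 2z
f_5 = -6 + 3z
f_6 = -9 + 5z
f_7 = -15 + 8z
So -15 + 8z = -71, giving z = -7.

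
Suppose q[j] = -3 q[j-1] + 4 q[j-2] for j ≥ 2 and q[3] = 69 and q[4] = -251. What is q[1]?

Rearranging, q[j-2] = (q[j] + 3 q[j-1]) / 4.
q[2] = (-251 + 3·69) / 4 = -44/4 = -11
q[1] = (69 + 3·(-11)) / 4 = 36/4 = 9

9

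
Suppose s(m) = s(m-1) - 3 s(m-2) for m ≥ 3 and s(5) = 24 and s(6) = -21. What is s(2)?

-6

Rearranging, s(m-2) = (s(m) - s(m-1)) / -3.
s(4) = (-21 - 24) / -3 = -45/-3 = 15
s(3) = (24 - 15) / -3 = 9/-3 = -3
s(2) = (15 - (-3)) / -3 = 18/-3 = -6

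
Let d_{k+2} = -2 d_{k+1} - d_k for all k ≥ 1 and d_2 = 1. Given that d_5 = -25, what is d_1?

Let d_1 = y.
d_3 = -2 - y
d_4 = 3 + 2y
d_5 = -4 - 3y
So -4 - 3y = -25, giving y = 7.

7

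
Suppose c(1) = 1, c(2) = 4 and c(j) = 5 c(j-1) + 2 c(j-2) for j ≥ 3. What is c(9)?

528106

c(3) = 5*4 + 2*1 = 22
c(4) = 5*22 + 2*4 = 118
c(5) = 5*118 + 2*22 = 634
c(6) = 5*634 + 2*118 = 3406
c(7) = 5*3406 + 2*634 = 18298
c(8) = 5*18298 + 2*3406 = 98302
c(9) = 5*98302 + 2*18298 = 528106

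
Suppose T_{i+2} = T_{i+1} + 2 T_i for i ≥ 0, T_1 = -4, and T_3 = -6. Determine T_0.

3

Let T_0 = v.
T_2 = -4 + 2v
T_3 = -12 + 2v
So -12 + 2v = -6, giving v = 3.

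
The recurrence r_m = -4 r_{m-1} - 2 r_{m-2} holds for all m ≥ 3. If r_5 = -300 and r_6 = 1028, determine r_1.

9

Rearranging, r_{m-2} = (r_m + 4 r_{m-1}) / -2.
r_4 = (1028 + 4·(-300)) / -2 = -172/-2 = 86
r_3 = (-300 + 4·86) / -2 = 44/-2 = -22
r_2 = (86 + 4·(-22)) / -2 = -2/-2 = 1
r_1 = (-22 + 4·1) / -2 = -18/-2 = 9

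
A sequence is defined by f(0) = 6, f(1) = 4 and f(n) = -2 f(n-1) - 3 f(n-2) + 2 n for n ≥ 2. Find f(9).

1172

f(2) = -2·4 - 3·6 + 4 = -22
f(3) = -2·(-22) - 3·4 + 6 = 38
f(4) = -2·38 - 3·(-22) + 8 = -2
f(5) = -2·(-2) - 3·38 + 10 = -100
f(6) = -2·(-100) - 3·(-2) + 12 = 218
f(7) = -2·218 - 3·(-100) + 14 = -122
f(8) = -2·(-122) - 3·218 + 16 = -394
f(9) = -2·(-394) - 3·(-122) + 18 = 1172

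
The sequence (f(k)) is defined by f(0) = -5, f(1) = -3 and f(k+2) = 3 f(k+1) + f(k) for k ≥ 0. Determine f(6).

-1625

f(2) = 3*(-3) + (-5) = -14
f(3) = 3*(-14) + (-3) = -45
f(4) = 3*(-45) + (-14) = -149
f(5) = 3*(-149) + (-45) = -492
f(6) = 3*(-492) + (-149) = -1625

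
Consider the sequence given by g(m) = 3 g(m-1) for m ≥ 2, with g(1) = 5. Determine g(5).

405

g(2) = 3·5 = 15
g(3) = 3·15 = 45
g(4) = 3·45 = 135
g(5) = 3·135 = 405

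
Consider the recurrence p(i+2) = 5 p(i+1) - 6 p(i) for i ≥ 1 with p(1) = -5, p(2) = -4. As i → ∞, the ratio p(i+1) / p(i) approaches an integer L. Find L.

The characteristic equation is r^2 - 5r + 6 = 0, which factors as (r - 3)(r - 2) = 0.
So the roots are 3 and 2. Since |3| > |2| and the coefficient of 3^i is non-zero, the ratio tends to 3.

3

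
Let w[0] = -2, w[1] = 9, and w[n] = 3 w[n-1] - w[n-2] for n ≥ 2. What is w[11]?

w[2] = 3*9 - (-2) = 29
w[3] = 3*29 - 9 = 78
w[4] = 3*78 - 29 = 205
w[5] = 3*205 - 78 = 537
w[6] = 3*537 - 205 = 1406
w[7] = 3*1406 - 537 = 3681
w[8] = 3*3681 - 1406 = 9637
w[9] = 3*9637 - 3681 = 25230
w[10] = 3*25230 - 9637 = 66053
w[11] = 3*66053 - 25230 = 172929

172929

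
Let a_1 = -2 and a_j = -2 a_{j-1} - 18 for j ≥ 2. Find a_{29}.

The fixed point is -18/(1 + 2) = -6, so a_j + 6 = -2(a_{j-1} + 6).
Hence a_j = 4·(-2)^{j-1} - 6.
a_{29} = 4·(-2)^{28} - 6 = 4·268435456 - 6 = 1073741818.

1073741818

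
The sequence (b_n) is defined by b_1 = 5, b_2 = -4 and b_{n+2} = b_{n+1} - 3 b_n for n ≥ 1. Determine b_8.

b_3 = (-4) - 3*5 = -19
b_4 = (-19) - 3*(-4) = -7
b_5 = (-7) - 3*(-19) = 50
b_6 = 50 - 3*(-7) = 71
b_7 = 71 - 3*50 = -79
b_8 = (-79) - 3*71 = -292

-292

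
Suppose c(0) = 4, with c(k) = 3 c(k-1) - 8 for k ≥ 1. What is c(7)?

c(1) = 3(4) - 8 = 4
c(2) = 3(4) - 8 = 4
c(3) = 3(4) - 8 = 4
c(4) = 3(4) - 8 = 4
c(5) = 3(4) - 8 = 4
c(6) = 3(4) - 8 = 4
c(7) = 3(4) - 8 = 4

4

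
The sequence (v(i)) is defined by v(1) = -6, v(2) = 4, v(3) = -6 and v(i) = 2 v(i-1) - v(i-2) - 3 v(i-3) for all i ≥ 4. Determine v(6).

12

v(4) = 2·(-6) - 4 - 3·(-6) = 2
v(5) = 2·2 - (-6) - 3·4 = -2
v(6) = 2·(-2) - 2 - 3·(-6) = 12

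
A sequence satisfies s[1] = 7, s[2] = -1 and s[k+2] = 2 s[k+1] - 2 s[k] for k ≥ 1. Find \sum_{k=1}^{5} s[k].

-68

s[3] = 2(-1) - 2(7) = -16
s[4] = 2(-16) - 2(-1) = -30
s[5] = 2(-30) - 2(-16) = -28
Sum = 7 + (-1) + (-16) + (-30) + (-28) = -68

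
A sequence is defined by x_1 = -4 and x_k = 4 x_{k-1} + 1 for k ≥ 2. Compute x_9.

-240299

x_2 = 4(-4) + 1 = -15
x_3 = 4(-15) + 1 = -59
x_4 = 4(-59) + 1 = -235
x_5 = 4(-235) + 1 = -939
x_6 = 4(-939) + 1 = -3755
x_7 = 4(-3755) + 1 = -15019
x_8 = 4(-15019) + 1 = -60075
x_9 = 4(-60075) + 1 = -240299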